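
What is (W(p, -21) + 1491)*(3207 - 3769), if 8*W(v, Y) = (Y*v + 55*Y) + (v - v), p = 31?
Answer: -1422141/2 ≈ -7.1107e+5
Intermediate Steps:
W(v, Y) = 55*Y/8 + Y*v/8 (W(v, Y) = ((Y*v + 55*Y) + (v - v))/8 = ((55*Y + Y*v) + 0)/8 = (55*Y + Y*v)/8 = 55*Y/8 + Y*v/8)
(W(p, -21) + 1491)*(3207 - 3769) = ((1/8)*(-21)*(55 + 31) + 1491)*(3207 - 3769) = ((1/8)*(-21)*86 + 1491)*(-562) = (-903/4 + 1491)*(-562) = (5061/4)*(-562) = -1422141/2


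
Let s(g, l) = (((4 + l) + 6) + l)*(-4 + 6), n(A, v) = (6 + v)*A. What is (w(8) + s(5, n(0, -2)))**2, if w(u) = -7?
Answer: 169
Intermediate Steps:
n(A, v) = A*(6 + v)
s(g, l) = 20 + 4*l (s(g, l) = ((10 + l) + l)*2 = (10 + 2*l)*2 = 20 + 4*l)
(w(8) + s(5, n(0, -2)))**2 = (-7 + (20 + 4*(0*(6 - 2))))**2 = (-7 + (20 + 4*(0*4)))**2 = (-7 + (20 + 4*0))**2 = (-7 + (20 + 0))**2 = (-7 + 20)**2 = 13**2 = 169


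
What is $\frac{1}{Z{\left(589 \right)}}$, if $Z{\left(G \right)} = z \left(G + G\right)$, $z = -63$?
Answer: $- \frac{1}{74214} \approx -1.3475 \cdot 10^{-5}$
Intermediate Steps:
$Z{\left(G \right)} = - 126 G$ ($Z{\left(G \right)} = - 63 \left(G + G\right) = - 63 \cdot 2 G = - 126 G$)
$\frac{1}{Z{\left(589 \right)}} = \frac{1}{\left(-126\right) 589} = \frac{1}{-74214} = - \frac{1}{74214}$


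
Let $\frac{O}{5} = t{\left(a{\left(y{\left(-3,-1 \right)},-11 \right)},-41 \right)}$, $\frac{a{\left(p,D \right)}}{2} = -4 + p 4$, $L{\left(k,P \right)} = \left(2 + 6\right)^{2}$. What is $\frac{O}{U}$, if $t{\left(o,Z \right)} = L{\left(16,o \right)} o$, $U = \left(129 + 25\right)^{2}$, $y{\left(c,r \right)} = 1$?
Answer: $0$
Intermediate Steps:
$L{\left(k,P \right)} = 64$ ($L{\left(k,P \right)} = 8^{2} = 64$)
$a{\left(p,D \right)} = -8 + 8 p$ ($a{\left(p,D \right)} = 2 \left(-4 + p 4\right) = 2 \left(-4 + 4 p\right) = -8 + 8 p$)
$U = 23716$ ($U = 154^{2} = 23716$)
$t{\left(o,Z \right)} = 64 o$
$O = 0$ ($O = 5 \cdot 64 \left(-8 + 8 \cdot 1\right) = 5 \cdot 64 \left(-8 + 8\right) = 5 \cdot 64 \cdot 0 = 5 \cdot 0 = 0$)
$\frac{O}{U} = \frac{0}{23716} = 0 \cdot \frac{1}{23716} = 0$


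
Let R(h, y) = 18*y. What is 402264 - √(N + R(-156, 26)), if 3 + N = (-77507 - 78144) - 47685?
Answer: 402264 - I*√202871 ≈ 4.0226e+5 - 450.41*I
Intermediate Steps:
N = -203339 (N = -3 + ((-77507 - 78144) - 47685) = -3 + (-155651 - 47685) = -3 - 203336 = -203339)
402264 - √(N + R(-156, 26)) = 402264 - √(-203339 + 18*26) = 402264 - √(-203339 + 468) = 402264 - √(-202871) = 402264 - I*√202871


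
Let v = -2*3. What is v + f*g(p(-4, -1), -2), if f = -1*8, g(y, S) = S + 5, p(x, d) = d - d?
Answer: -30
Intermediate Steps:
p(x, d) = 0
g(y, S) = 5 + S
f = -8
v = -6
v + f*g(p(-4, -1), -2) = -6 - 8*(5 - 2) = -6 - 8*3 = -6 - 24 = -30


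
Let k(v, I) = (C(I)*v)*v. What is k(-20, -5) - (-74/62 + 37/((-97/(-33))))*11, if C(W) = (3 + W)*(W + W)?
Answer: 23679118/3007 ≈ 7874.7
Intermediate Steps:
C(W) = 2*W*(3 + W) (C(W) = (3 + W)*(2*W) = 2*W*(3 + W))
k(v, I) = 2*I*v**2*(3 + I) (k(v, I) = ((2*I*(3 + I))*v)*v = (2*I*v*(3 + I))*v = 2*I*v**2*(3 + I))
k(-20, -5) - (-74/62 + 37/((-97/(-33))))*11 = 2*(-5)*(-20)**2*(3 - 5) - (-74/62 + 37/((-97/(-33))))*11 = 2*(-5)*400*(-2) - (-74*1/62 + 37/((-97*(-1/33))))*11 = 8000 - (-37/31 + 37/(97/33))*11 = 8000 - (-37/31 + 37*(33/97))*11 = 8000 - (-37/31 + 1221/97)*11 = 8000 - 34262*11/3007 = 8000 - 1*376882/3007 = 8000 - 376882/3007 = 23679118/3007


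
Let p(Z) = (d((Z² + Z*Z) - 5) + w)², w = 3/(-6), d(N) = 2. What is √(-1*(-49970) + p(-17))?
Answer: √199889/2 ≈ 223.54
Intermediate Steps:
w = -½ (w = 3*(-⅙) = -½ ≈ -0.50000)
p(Z) = 9/4 (p(Z) = (2 - ½)² = (3/2)² = 9/4)
√(-1*(-49970) + p(-17)) = √(-1*(-49970) + 9/4) = √(49970 + 9/4) = √(199889/4) = √199889/2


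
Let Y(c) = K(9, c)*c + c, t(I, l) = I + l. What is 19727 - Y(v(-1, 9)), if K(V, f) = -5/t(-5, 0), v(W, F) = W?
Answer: 19729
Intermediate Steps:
K(V, f) = 1 (K(V, f) = -5/(-5 + 0) = -5/(-5) = -5*(-⅕) = 1)
Y(c) = 2*c (Y(c) = 1*c + c = c + c = 2*c)
19727 - Y(v(-1, 9)) = 19727 - 2*(-1) = 19727 - 1*(-2) = 19727 + 2 = 19729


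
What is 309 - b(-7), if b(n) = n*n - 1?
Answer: 261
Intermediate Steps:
b(n) = -1 + n**2 (b(n) = n**2 - 1 = -1 + n**2)
309 - b(-7) = 309 - (-1 + (-7)**2) = 309 - (-1 + 49) = 309 - 1*48 = 309 - 48 = 261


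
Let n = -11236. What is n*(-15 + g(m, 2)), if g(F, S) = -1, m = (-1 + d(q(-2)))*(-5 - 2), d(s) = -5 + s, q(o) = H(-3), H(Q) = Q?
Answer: 179776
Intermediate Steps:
q(o) = -3
m = 63 (m = (-1 + (-5 - 3))*(-5 - 2) = (-1 - 8)*(-7) = -9*(-7) = 63)
n*(-15 + g(m, 2)) = -11236*(-15 - 1) = -11236*(-16) = 179776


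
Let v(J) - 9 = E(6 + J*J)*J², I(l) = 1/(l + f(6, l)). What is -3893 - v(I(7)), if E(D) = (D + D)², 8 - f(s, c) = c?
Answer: -255869697/65536 ≈ -3904.3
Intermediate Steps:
f(s, c) = 8 - c
I(l) = ⅛ (I(l) = 1/(l + (8 - l)) = 1/8 = ⅛)
E(D) = 4*D² (E(D) = (2*D)² = 4*D²)
v(J) = 9 + 4*J²*(6 + J²)² (v(J) = 9 + (4*(6 + J*J)²)*J² = 9 + (4*(6 + J²)²)*J² = 9 + 4*J²*(6 + J²)²)
-3893 - v(I(7)) = -3893 - (9 + 4*(⅛)²*(6 + (⅛)²)²) = -3893 - (9 + 4*(1/64)*(6 + 1/64)²) = -3893 - (9 + 4*(1/64)*(385/64)²) = -3893 - (9 + 4*(1/64)*(148225/4096)) = -3893 - (9 + 148225/65536) = -3893 - 1*738049/65536 = -3893 - 738049/65536 = -255869697/65536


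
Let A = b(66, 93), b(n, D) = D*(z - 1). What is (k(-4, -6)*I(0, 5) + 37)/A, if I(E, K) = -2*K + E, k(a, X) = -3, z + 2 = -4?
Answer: -67/651 ≈ -0.10292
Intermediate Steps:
z = -6 (z = -2 - 4 = -6)
b(n, D) = -7*D (b(n, D) = D*(-6 - 1) = D*(-7) = -7*D)
A = -651 (A = -7*93 = -651)
I(E, K) = E - 2*K
(k(-4, -6)*I(0, 5) + 37)/A = (-3*(0 - 2*5) + 37)/(-651) = (-3*(0 - 10) + 37)*(-1/651) = (-3*(-10) + 37)*(-1/651) = (30 + 37)*(-1/651) = 67*(-1/651) = -67/651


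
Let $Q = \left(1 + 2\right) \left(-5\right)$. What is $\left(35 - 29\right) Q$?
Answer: $-90$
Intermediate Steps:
$Q = -15$ ($Q = 3 \left(-5\right) = -15$)
$\left(35 - 29\right) Q = \left(35 - 29\right) \left(-15\right) = 6 \left(-15\right) = -90$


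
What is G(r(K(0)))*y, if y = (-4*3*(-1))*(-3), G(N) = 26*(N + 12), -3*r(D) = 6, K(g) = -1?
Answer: -9360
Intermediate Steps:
r(D) = -2 (r(D) = -⅓*6 = -2)
G(N) = 312 + 26*N (G(N) = 26*(12 + N) = 312 + 26*N)
y = -36 (y = -12*(-1)*(-3) = 12*(-3) = -36)
G(r(K(0)))*y = (312 + 26*(-2))*(-36) = (312 - 52)*(-36) = 260*(-36) = -9360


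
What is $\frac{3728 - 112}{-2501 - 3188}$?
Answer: $- \frac{3616}{5689} \approx -0.63561$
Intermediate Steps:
$\frac{3728 - 112}{-2501 - 3188} = \frac{3616}{-5689} = 3616 \left(- \frac{1}{5689}\right) = - \frac{3616}{5689}$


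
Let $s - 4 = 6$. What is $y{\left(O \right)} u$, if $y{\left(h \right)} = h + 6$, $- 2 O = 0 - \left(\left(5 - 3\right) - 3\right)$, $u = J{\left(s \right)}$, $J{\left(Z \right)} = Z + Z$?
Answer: $110$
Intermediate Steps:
$s = 10$ ($s = 4 + 6 = 10$)
$J{\left(Z \right)} = 2 Z$
$u = 20$ ($u = 2 \cdot 10 = 20$)
$O = - \frac{1}{2}$ ($O = - \frac{0 - \left(\left(5 - 3\right) - 3\right)}{2} = - \frac{0 - \left(2 - 3\right)}{2} = - \frac{0 - -1}{2} = - \frac{0 + 1}{2} = \left(- \frac{1}{2}\right) 1 = - \frac{1}{2} \approx -0.5$)
$y{\left(h \right)} = 6 + h$
$y{\left(O \right)} u = \left(6 - \frac{1}{2}\right) 20 = \frac{11}{2} \cdot 20 = 110$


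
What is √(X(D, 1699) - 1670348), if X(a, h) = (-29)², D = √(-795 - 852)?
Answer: I*√1669507 ≈ 1292.1*I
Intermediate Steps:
D = 3*I*√183 (D = √(-1647) = 3*I*√183 ≈ 40.583*I)
X(a, h) = 841
√(X(D, 1699) - 1670348) = √(841 - 1670348) = √(-1669507) = I*√1669507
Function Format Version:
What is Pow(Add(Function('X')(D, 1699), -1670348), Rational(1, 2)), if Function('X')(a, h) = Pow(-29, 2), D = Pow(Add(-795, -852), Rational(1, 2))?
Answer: Mul(I, Pow(1669507, Rational(1, 2))) ≈ Mul(1292.1, I)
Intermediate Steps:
D = Mul(3, I, Pow(183, Rational(1, 2))) (D = Pow(-1647, Rational(1, 2)) = Mul(3, I, Pow(183, Rational(1, 2))) ≈ Mul(40.583, I))
Function('X')(a, h) = 841
Pow(Add(Function('X')(D, 1699), -1670348), Rational(1, 2)) = Pow(Add(841, -1670348), Rational(1, 2)) = Pow(-1669507, Rational(1, 2)) = Mul(I, Pow(1669507, Rational(1, 2)))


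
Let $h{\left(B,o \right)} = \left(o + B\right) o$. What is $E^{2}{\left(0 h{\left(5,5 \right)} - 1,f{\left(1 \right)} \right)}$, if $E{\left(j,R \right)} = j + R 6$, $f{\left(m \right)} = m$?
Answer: $25$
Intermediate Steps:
$h{\left(B,o \right)} = o \left(B + o\right)$ ($h{\left(B,o \right)} = \left(B + o\right) o = o \left(B + o\right)$)
$E{\left(j,R \right)} = j + 6 R$
$E^{2}{\left(0 h{\left(5,5 \right)} - 1,f{\left(1 \right)} \right)} = \left(\left(0 \cdot 5 \left(5 + 5\right) - 1\right) + 6 \cdot 1\right)^{2} = \left(\left(0 \cdot 5 \cdot 10 - 1\right) + 6\right)^{2} = \left(\left(0 \cdot 50 - 1\right) + 6\right)^{2} = \left(\left(0 - 1\right) + 6\right)^{2} = \left(-1 + 6\right)^{2} = 5^{2} = 25$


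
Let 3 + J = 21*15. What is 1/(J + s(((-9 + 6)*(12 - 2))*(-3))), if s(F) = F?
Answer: 1/402 ≈ 0.0024876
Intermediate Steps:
J = 312 (J = -3 + 21*15 = -3 + 315 = 312)
1/(J + s(((-9 + 6)*(12 - 2))*(-3))) = 1/(312 + ((-9 + 6)*(12 - 2))*(-3)) = 1/(312 - 3*10*(-3)) = 1/(312 - 30*(-3)) = 1/(312 + 90) = 1/402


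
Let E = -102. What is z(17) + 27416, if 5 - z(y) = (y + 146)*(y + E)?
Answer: 41276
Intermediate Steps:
z(y) = 5 - (-102 + y)*(146 + y) (z(y) = 5 - (y + 146)*(y - 102) = 5 - (146 + y)*(-102 + y) = 5 - (-102 + y)*(146 + y))
z(17) + 27416 = (14897 - 1*17² - 44*17) + 27416 = (14897 - 1*289 - 748) + 27416 = (14897 - 289 - 748) + 27416 = 13860 + 27416 = 41276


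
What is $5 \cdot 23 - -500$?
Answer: $615$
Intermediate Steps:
$5 \cdot 23 - -500 = 115 + 500 = 615$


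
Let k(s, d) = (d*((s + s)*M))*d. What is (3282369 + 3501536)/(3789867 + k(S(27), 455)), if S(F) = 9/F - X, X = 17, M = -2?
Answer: 20351715/52774601 ≈ 0.38563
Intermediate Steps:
S(F) = -17 + 9/F (S(F) = 9/F - 1*17 = 9/F - 17 = -17 + 9/F)
k(s, d) = -4*s*d**2 (k(s, d) = (d*((s + s)*(-2)))*d = (d*((2*s)*(-2)))*d = (d*(-4*s))*d = (-4*d*s)*d = -4*s*d**2)
(3282369 + 3501536)/(3789867 + k(S(27), 455)) = (3282369 + 3501536)/(3789867 - 4*(-17 + 9/27)*455**2) = 6783905/(3789867 - 4*(-17 + 9*(1/27))*207025) = 6783905/(3789867 - 4*(-17 + 1/3)*207025) = 6783905/(3789867 - 4*(-50/3)*207025) = 6783905/(3789867 + 41405000/3) = 6783905/(52774601/3) = 6783905*(3/52774601) = 20351715/52774601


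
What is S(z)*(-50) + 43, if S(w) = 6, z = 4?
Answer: -257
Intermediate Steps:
S(z)*(-50) + 43 = 6*(-50) + 43 = -300 + 43 = -257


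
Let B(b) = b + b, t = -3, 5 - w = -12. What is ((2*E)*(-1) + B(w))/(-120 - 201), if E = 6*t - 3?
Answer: -76/321 ≈ -0.23676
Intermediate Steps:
w = 17 (w = 5 - 1*(-12) = 5 + 12 = 17)
B(b) = 2*b
E = -21 (E = 6*(-3) - 3 = -18 - 3 = -21)
((2*E)*(-1) + B(w))/(-120 - 201) = ((2*(-21))*(-1) + 2*17)/(-120 - 201) = (-42*(-1) + 34)/(-321) = (42 + 34)*(-1/321) = 76*(-1/321) = -76/321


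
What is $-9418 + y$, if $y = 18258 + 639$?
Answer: $9479$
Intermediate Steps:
$y = 18897$
$-9418 + y = -9418 + 18897 = 9479$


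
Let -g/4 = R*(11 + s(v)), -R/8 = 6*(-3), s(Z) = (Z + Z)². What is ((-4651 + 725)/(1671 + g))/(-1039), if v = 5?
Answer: -3926/64693335 ≈ -6.0686e-5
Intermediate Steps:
s(Z) = 4*Z² (s(Z) = (2*Z)² = 4*Z²)
R = 144 (R = -48*(-3) = -8*(-18) = 144)
g = -63936 (g = -576*(11 + 4*5²) = -576*(11 + 4*25) = -576*(11 + 100) = -576*111 = -4*15984 = -63936)
((-4651 + 725)/(1671 + g))/(-1039) = ((-4651 + 725)/(1671 - 63936))/(-1039) = -3926/(-62265)*(-1/1039) = -3926*(-1/62265)*(-1/1039) = (3926/62265)*(-1/1039) = -3926/64693335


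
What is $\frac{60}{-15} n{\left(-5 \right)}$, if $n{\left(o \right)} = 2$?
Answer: $-8$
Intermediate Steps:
$\frac{60}{-15} n{\left(-5 \right)} = \frac{60}{-15} \cdot 2 = 60 \left(- \frac{1}{15}\right) 2 = \left(-4\right) 2 = -8$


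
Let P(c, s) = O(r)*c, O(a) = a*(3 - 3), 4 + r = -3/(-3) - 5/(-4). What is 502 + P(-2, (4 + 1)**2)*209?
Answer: 502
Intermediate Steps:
r = -7/4 (r = -4 + (-3/(-3) - 5/(-4)) = -4 + (-3*(-1/3) - 5*(-1/4)) = -4 + (1 + 5/4) = -4 + 9/4 = -7/4 ≈ -1.7500)
O(a) = 0 (O(a) = a*0 = 0)
P(c, s) = 0 (P(c, s) = 0*c = 0)
502 + P(-2, (4 + 1)**2)*209 = 502 + 0*209 = 502 + 0 = 502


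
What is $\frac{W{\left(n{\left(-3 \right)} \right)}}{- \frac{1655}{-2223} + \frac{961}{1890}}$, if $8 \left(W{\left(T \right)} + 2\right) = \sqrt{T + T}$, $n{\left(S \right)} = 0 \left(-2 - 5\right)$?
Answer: $- \frac{933660}{584917} \approx -1.5962$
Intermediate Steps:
$n{\left(S \right)} = 0$ ($n{\left(S \right)} = 0 \left(-7\right) = 0$)
$W{\left(T \right)} = -2 + \frac{\sqrt{2} \sqrt{T}}{8}$ ($W{\left(T \right)} = -2 + \frac{\sqrt{T + T}}{8} = -2 + \frac{\sqrt{2 T}}{8} = -2 + \frac{\sqrt{2} \sqrt{T}}{8}$)
$\frac{W{\left(n{\left(-3 \right)} \right)}}{- \frac{1655}{-2223} + \frac{961}{1890}} = \frac{-2 + \frac{\sqrt{2} \sqrt{0}}{8}}{- \frac{1655}{-2223} + \frac{961}{1890}} = \frac{-2 + \frac{1}{8} \sqrt{2} \cdot 0}{\left(-1655\right) \left(- \frac{1}{2223}\right) + 961 \cdot \frac{1}{1890}} = \frac{-2 + 0}{\frac{1655}{2223} + \frac{961}{1890}} = - \frac{2}{\frac{584917}{466830}} = \left(-2\right) \frac{466830}{584917} = - \frac{933660}{584917}$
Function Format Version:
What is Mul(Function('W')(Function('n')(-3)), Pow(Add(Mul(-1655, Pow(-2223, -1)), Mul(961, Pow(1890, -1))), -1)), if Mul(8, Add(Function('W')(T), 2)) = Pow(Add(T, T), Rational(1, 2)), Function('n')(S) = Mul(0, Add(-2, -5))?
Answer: Rational(-933660, 584917) ≈ -1.5962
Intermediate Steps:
Function('n')(S) = 0 (Function('n')(S) = Mul(0, -7) = 0)
Function('W')(T) = Add(-2, Mul(Rational(1, 8), Pow(2, Rational(1, 2)), Pow(T, Rational(1, 2)))) (Function('W')(T) = Add(-2, Mul(Rational(1, 8), Pow(Add(T, T), Rational(1, 2)))) = Add(-2, Mul(Rational(1, 8), Pow(Mul(2, T), Rational(1, 2)))) = Add(-2, Mul(Rational(1, 8), Mul(Pow(2, Rational(1, 2)), Pow(T, Rational(1, 2))))) = Add(-2, Mul(Rational(1, 8), Pow(2, Rational(1, 2)), Pow(T, Rational(1, 2)))))
Mul(Function('W')(Function('n')(-3)), Pow(Add(Mul(-1655, Pow(-2223, -1)), Mul(961, Pow(1890, -1))), -1)) = Mul(Add(-2, Mul(Rational(1, 8), Pow(2, Rational(1, 2)), Pow(0, Rational(1, 2)))), Pow(Add(Mul(-1655, Pow(-2223, -1)), Mul(961, Pow(1890, -1))), -1)) = Mul(Add(-2, Mul(Rational(1, 8), Pow(2, Rational(1, 2)), 0)), Pow(Add(Mul(-1655, Rational(-1, 2223)), Mul(961, Rational(1, 1890))), -1)) = Mul(Add(-2, 0), Pow(Add(Rational(1655, 2223), Rational(961, 1890)), -1)) = Mul(-2, Pow(Rational(584917, 466830), -1)) = Mul(-2, Rational(466830, 584917)) = Rational(-933660, 584917)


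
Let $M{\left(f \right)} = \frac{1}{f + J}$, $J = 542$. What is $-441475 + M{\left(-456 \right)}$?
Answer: $- \frac{37966849}{86} \approx -4.4148 \cdot 10^{5}$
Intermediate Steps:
$M{\left(f \right)} = \frac{1}{542 + f}$ ($M{\left(f \right)} = \frac{1}{f + 542} = \frac{1}{542 + f}$)
$-441475 + M{\left(-456 \right)} = -441475 + \frac{1}{542 - 456} = -441475 + \frac{1}{86} = - \frac{37966849}{86}$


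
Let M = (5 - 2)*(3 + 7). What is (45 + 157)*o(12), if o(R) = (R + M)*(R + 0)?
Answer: 101808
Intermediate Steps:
M = 30 (M = 3*10 = 30)
o(R) = R*(30 + R) (o(R) = (R + 30)*(R + 0) = (30 + R)*R = R*(30 + R))
(45 + 157)*o(12) = (45 + 157)*(12*(30 + 12)) = 202*(12*42) = 202*504 = 101808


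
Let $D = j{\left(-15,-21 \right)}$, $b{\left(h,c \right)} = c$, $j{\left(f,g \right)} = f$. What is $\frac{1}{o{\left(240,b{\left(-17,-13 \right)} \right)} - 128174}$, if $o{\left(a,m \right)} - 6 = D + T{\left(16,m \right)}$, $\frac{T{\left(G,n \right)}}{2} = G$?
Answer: $- \frac{1}{128151} \approx -7.8033 \cdot 10^{-6}$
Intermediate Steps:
$D = -15$
$T{\left(G,n \right)} = 2 G$
$o{\left(a,m \right)} = 23$ ($o{\left(a,m \right)} = 6 + \left(-15 + 2 \cdot 16\right) = 6 + \left(-15 + 32\right) = 6 + 17 = 23$)
$\frac{1}{o{\left(240,b{\left(-17,-13 \right)} \right)} - 128174} = \frac{1}{23 - 128174} = \frac{1}{-128151} = - \frac{1}{128151}$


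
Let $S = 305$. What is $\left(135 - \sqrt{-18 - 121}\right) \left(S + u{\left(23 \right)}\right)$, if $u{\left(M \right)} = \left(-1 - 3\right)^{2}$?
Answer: $43335 - 321 i \sqrt{139} \approx 43335.0 - 3784.5 i$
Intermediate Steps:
$u{\left(M \right)} = 16$ ($u{\left(M \right)} = \left(-4\right)^{2} = 16$)
$\left(135 - \sqrt{-18 - 121}\right) \left(S + u{\left(23 \right)}\right) = \left(135 - \sqrt{-18 - 121}\right) \left(305 + 16\right) = \left(135 - \sqrt{-139}\right) 321 = \left(135 - i \sqrt{139}\right) 321 = 43335 - 321 i \sqrt{139}$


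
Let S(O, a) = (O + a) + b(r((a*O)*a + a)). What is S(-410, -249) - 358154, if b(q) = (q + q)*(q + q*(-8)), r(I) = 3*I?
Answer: -81422447903638219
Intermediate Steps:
b(q) = -14*q² (b(q) = (2*q)*(q - 8*q) = (2*q)*(-7*q) = -14*q²)
S(O, a) = O + a - 14*(3*a + 3*O*a²)² (S(O, a) = (O + a) - 14*9*((a*O)*a + a)² = (O + a) - 14*9*((O*a)*a + a)² = (O + a) - 14*9*(O*a² + a)² = (O + a) - 14*9*(a + O*a²)² = (O + a) - 14*(3*a + 3*O*a²)² = O + a - 14*(3*a + 3*O*a²)²)
S(-410, -249) - 358154 = (-410 - 249 - 126*(-249)²*(1 - 410*(-249))²) - 358154 = (-410 - 249 - 126*62001*(1 + 102090)²) - 358154 = (-410 - 249 - 126*62001*102091²) - 358154 = (-410 - 249 - 126*62001*10422572281) - 358154 = (-410 - 249 - 81422447903279406) - 358154 = -81422447903280065 - 358154 = -81422447903638219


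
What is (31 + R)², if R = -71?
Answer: 1600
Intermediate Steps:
(31 + R)² = (31 - 71)² = (-40)² = 1600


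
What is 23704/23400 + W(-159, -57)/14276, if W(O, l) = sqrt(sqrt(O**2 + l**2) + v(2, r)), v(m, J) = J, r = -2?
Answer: 2963/2925 + sqrt(-2 + 3*sqrt(3170))/14276 ≈ 1.0139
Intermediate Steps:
W(O, l) = sqrt(-2 + sqrt(O**2 + l**2)) (W(O, l) = sqrt(sqrt(O**2 + l**2) - 2) = sqrt(-2 + sqrt(O**2 + l**2)))
23704/23400 + W(-159, -57)/14276 = 23704/23400 + sqrt(-2 + sqrt((-159)**2 + (-57)**2))/14276 = 23704*(1/23400) + sqrt(-2 + sqrt(25281 + 3249))*(1/14276) = 2963/2925 + sqrt(-2 + sqrt(28530))*(1/14276) = 2963/2925 + sqrt(-2 + 3*sqrt(3170))*(1/14276) = 2963/2925 + sqrt(-2 + 3*sqrt(3170))/14276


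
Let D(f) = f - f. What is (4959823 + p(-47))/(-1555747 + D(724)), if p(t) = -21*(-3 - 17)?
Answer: -4960243/1555747 ≈ -3.1883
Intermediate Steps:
p(t) = 420 (p(t) = -21*(-20) = 420)
D(f) = 0
(4959823 + p(-47))/(-1555747 + D(724)) = (4959823 + 420)/(-1555747 + 0) = 4960243/(-1555747) = 4960243*(-1/1555747) = -4960243/1555747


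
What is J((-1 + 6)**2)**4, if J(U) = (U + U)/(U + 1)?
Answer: 390625/28561 ≈ 13.677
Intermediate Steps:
J(U) = 2*U/(1 + U) (J(U) = (2*U)/(1 + U) = 2*U/(1 + U))
J((-1 + 6)**2)**4 = (2*(-1 + 6)**2/(1 + (-1 + 6)**2))**4 = (2*5**2/(1 + 5**2))**4 = (2*25/(1 + 25))**4 = (2*25/26)**4 = (2*25*(1/26))**4 = (25/13)**4 = 390625/28561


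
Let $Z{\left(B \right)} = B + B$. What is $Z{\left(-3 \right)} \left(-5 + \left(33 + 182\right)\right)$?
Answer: $-1260$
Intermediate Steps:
$Z{\left(B \right)} = 2 B$
$Z{\left(-3 \right)} \left(-5 + \left(33 + 182\right)\right) = 2 \left(-3\right) \left(-5 + \left(33 + 182\right)\right) = - 6 \left(-5 + 215\right) = \left(-6\right) 210 = -1260$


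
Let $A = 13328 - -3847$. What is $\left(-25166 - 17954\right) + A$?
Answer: $-25945$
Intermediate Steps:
$A = 17175$ ($A = 13328 + 3847 = 17175$)
$\left(-25166 - 17954\right) + A = \left(-25166 - 17954\right) + 17175 = -43120 + 17175 = -25945$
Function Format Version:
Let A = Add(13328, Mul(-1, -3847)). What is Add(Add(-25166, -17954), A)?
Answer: -25945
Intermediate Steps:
A = 17175 (A = Add(13328, 3847) = 17175)
Add(Add(-25166, -17954), A) = Add(Add(-25166, -17954), 17175) = Add(-43120, 17175) = -25945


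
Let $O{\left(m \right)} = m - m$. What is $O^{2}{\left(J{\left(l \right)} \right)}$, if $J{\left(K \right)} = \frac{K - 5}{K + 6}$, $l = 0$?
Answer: $0$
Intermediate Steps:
$J{\left(K \right)} = \frac{-5 + K}{6 + K}$
$O{\left(m \right)} = 0$
$O^{2}{\left(J{\left(l \right)} \right)} = 0^{2} = 0$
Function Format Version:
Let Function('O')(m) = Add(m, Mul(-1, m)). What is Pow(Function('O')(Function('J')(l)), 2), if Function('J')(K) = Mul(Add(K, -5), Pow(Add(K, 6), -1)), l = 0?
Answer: 0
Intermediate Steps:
Function('J')(K) = Mul(Pow(Add(6, K), -1), Add(-5, K)) (Function('J')(K) = Mul(Add(-5, K), Pow(Add(6, K), -1)) = Mul(Pow(Add(6, K), -1), Add(-5, K)))
Function('O')(m) = 0
Pow(Function('O')(Function('J')(l)), 2) = Pow(0, 2) = 0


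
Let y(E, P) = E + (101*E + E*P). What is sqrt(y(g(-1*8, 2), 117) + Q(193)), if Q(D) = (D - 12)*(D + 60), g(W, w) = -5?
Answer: sqrt(44698) ≈ 211.42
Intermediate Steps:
Q(D) = (-12 + D)*(60 + D)
y(E, P) = 102*E + E*P
sqrt(y(g(-1*8, 2), 117) + Q(193)) = sqrt(-5*(102 + 117) + (-720 + 193**2 + 48*193)) = sqrt(-5*219 + (-720 + 37249 + 9264)) = sqrt(-1095 + 45793) = sqrt(44698)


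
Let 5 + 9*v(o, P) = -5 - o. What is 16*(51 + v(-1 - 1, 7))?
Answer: 7216/9 ≈ 801.78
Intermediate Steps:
v(o, P) = -10/9 - o/9 (v(o, P) = -5/9 + (-5 - o)/9 = -5/9 + (-5/9 - o/9) = -10/9 - o/9)
16*(51 + v(-1 - 1, 7)) = 16*(51 + (-10/9 - (-1 - 1)/9)) = 16*(51 + (-10/9 - ⅑*(-2))) = 16*(51 + (-10/9 + 2/9)) = 16*(51 - 8/9) = 16*(451/9) = 7216/9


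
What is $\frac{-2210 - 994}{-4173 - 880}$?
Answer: $\frac{3204}{5053} \approx 0.63408$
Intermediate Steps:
$\frac{-2210 - 994}{-4173 - 880} = - \frac{3204}{-5053} = \left(-3204\right) \left(- \frac{1}{5053}\right) = \frac{3204}{5053}$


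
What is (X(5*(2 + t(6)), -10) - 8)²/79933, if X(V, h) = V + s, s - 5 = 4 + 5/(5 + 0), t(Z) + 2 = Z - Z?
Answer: 4/79933 ≈ 5.0042e-5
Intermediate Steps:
t(Z) = -2 (t(Z) = -2 + (Z - Z) = -2 + 0 = -2)
s = 10 (s = 5 + (4 + 5/(5 + 0)) = 5 + (4 + 5/5) = 5 + (4 + 5*(⅕)) = 5 + (4 + 1) = 5 + 5 = 10)
X(V, h) = 10 + V (X(V, h) = V + 10 = 10 + V)
(X(5*(2 + t(6)), -10) - 8)²/79933 = ((10 + 5*(2 - 2)) - 8)²/79933 = ((10 + 5*0) - 8)²*(1/79933) = ((10 + 0) - 8)²*(1/79933) = (10 - 8)²*(1/79933) = 2²*(1/79933) = 4*(1/79933) = 4/79933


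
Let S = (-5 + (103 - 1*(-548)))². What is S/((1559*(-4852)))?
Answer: -104329/1891067 ≈ -0.055169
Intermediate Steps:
S = 417316 (S = (-5 + (103 + 548))² = (-5 + 651)² = 646² = 417316)
S/((1559*(-4852))) = 417316/((1559*(-4852))) = 417316/(-7564268) = 417316*(-1/7564268) = -104329/1891067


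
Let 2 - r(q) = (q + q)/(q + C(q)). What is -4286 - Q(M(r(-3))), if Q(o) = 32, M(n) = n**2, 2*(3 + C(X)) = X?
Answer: -4318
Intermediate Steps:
C(X) = -3 + X/2
r(q) = 2 - 2*q/(-3 + 3*q/2) (r(q) = 2 - (q + q)/(q + (-3 + q/2)) = 2 - 2*q/(-3 + 3*q/2))
-4286 - Q(M(r(-3))) = -4286 - 1*32 = -4286 - 32 = -4318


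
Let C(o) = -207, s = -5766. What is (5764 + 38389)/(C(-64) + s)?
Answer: -44153/5973 ≈ -7.3921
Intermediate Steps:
(5764 + 38389)/(C(-64) + s) = (5764 + 38389)/(-207 - 5766) = 44153/(-5973) = 44153*(-1/5973) = -44153/5973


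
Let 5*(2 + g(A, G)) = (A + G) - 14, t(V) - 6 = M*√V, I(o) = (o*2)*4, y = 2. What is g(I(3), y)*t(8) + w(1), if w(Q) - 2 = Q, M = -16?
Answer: 27/5 - 64*√2/5 ≈ -12.702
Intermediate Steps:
I(o) = 8*o (I(o) = (2*o)*4 = 8*o)
w(Q) = 2 + Q
t(V) = 6 - 16*√V
g(A, G) = -24/5 + A/5 + G/5 (g(A, G) = -2 + ((A + G) - 14)/5 = -2 + (-14 + A + G)/5 = -2 + (-14/5 + A/5 + G/5) = -24/5 + A/5 + G/5)
g(I(3), y)*t(8) + w(1) = (-24/5 + (8*3)/5 + (⅕)*2)*(6 - 32*√2) + (2 + 1) = (-24/5 + (⅕)*24 + ⅖)*(6 - 32*√2) + 3 = (-24/5 + 24/5 + ⅖)*(6 - 32*√2) + 3 = 2*(6 - 32*√2)/5 + 3 = (12/5 - 64*√2/5) + 3 = 27/5 - 64*√2/5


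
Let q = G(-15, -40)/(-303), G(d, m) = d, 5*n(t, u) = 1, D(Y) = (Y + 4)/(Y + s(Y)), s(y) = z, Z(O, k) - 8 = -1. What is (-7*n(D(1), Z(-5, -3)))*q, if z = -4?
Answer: -7/101 ≈ -0.069307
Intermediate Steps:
Z(O, k) = 7 (Z(O, k) = 8 - 1 = 7)
s(y) = -4
D(Y) = (4 + Y)/(-4 + Y) (D(Y) = (Y + 4)/(Y - 4) = (4 + Y)/(-4 + Y))
n(t, u) = 1/5 (n(t, u) = (1/5)*1 = 1/5)
q = 5/101 (q = -15/(-303) = -15*(-1/303) = 5/101 ≈ 0.049505)
(-7*n(D(1), Z(-5, -3)))*q = -7*1/5*(5/101) = -7/5*5/101 = -7/101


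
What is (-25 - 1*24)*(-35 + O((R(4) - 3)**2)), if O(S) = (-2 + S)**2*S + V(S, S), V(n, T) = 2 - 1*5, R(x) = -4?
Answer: -5301947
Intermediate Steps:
V(n, T) = -3 (V(n, T) = 2 - 5 = -3)
O(S) = -3 + S*(-2 + S)**2 (O(S) = (-2 + S)**2*S - 3 = S*(-2 + S)**2 - 3 = -3 + S*(-2 + S)**2)
(-25 - 1*24)*(-35 + O((R(4) - 3)**2)) = (-25 - 1*24)*(-35 + (-3 + (-4 - 3)**2*(-2 + (-4 - 3)**2)**2)) = (-25 - 24)*(-35 + (-3 + (-7)**2*(-2 + (-7)**2)**2)) = -49*(-35 + (-3 + 49*(-2 + 49)**2)) = -49*(-35 + (-3 + 49*47**2)) = -49*(-35 + (-3 + 49*2209)) = -49*(-35 + (-3 + 108241)) = -49*(-35 + 108238) = -49*108203 = -5301947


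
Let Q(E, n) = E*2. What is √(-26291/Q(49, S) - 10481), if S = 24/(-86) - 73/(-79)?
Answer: I*√2106858/14 ≈ 103.68*I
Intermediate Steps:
S = 2191/3397 (S = 24*(-1/86) - 73*(-1/79) = -12/43 + 73/79 = 2191/3397 ≈ 0.64498)
Q(E, n) = 2*E
√(-26291/Q(49, S) - 10481) = √(-26291/(2*49) - 10481) = √(-26291/98 - 10481) = √(-1053429/98) = I*√2106858/14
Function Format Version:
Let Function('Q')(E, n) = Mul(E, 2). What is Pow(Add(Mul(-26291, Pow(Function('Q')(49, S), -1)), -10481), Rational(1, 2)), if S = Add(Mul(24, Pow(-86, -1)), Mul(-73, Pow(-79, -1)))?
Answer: Mul(Rational(1, 14), I, Pow(2106858, Rational(1, 2))) ≈ Mul(103.68, I)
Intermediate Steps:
S = Rational(2191, 3397) (S = Add(Mul(24, Rational(-1, 86)), Mul(-73, Rational(-1, 79))) = Add(Rational(-12, 43), Rational(73, 79)) = Rational(2191, 3397) ≈ 0.64498)
Function('Q')(E, n) = Mul(2, E)
Pow(Add(Mul(-26291, Pow(Function('Q')(49, S), -1)), -10481), Rational(1, 2)) = Pow(Add(Mul(-26291, Pow(Mul(2, 49), -1)), -10481), Rational(1, 2)) = Pow(Add(Mul(-26291, Pow(98, -1)), -10481), Rational(1, 2)) = Pow(Add(Mul(-26291, Rational(1, 98)), -10481), Rational(1, 2)) = Pow(Add(Rational(-26291, 98), -10481), Rational(1, 2)) = Pow(Rational(-1053429, 98), Rational(1, 2)) = Mul(Rational(1, 14), I, Pow(2106858, Rational(1, 2)))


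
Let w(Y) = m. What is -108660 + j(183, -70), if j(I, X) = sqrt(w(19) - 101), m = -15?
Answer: -108660 + 2*I*sqrt(29) ≈ -1.0866e+5 + 10.77*I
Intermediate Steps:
w(Y) = -15
j(I, X) = 2*I*sqrt(29) (j(I, X) = sqrt(-15 - 101) = sqrt(-116) = 2*I*sqrt(29))
-108660 + j(183, -70) = -108660 + 2*I*sqrt(29)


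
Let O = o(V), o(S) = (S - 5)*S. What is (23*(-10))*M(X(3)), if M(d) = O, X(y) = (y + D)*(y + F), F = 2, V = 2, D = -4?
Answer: 1380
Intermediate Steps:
X(y) = (-4 + y)*(2 + y) (X(y) = (y - 4)*(y + 2) = (-4 + y)*(2 + y))
o(S) = S*(-5 + S) (o(S) = (-5 + S)*S = S*(-5 + S))
O = -6 (O = 2*(-5 + 2) = 2*(-3) = -6)
M(d) = -6
(23*(-10))*M(X(3)) = (23*(-10))*(-6) = -230*(-6) = 1380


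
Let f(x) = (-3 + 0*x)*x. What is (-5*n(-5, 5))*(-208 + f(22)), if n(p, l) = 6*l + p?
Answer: 34250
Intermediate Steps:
f(x) = -3*x (f(x) = (-3 + 0)*x = -3*x)
n(p, l) = p + 6*l
(-5*n(-5, 5))*(-208 + f(22)) = (-5*(-5 + 6*5))*(-208 - 3*22) = (-5*(-5 + 30))*(-208 - 66) = -5*25*(-274) = -125*(-274) = 34250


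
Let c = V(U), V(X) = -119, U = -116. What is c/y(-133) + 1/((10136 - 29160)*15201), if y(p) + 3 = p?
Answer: 253035845/289183824 ≈ 0.87500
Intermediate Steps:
y(p) = -3 + p
c = -119
c/y(-133) + 1/((10136 - 29160)*15201) = -119/(-3 - 133) + 1/((10136 - 29160)*15201) = -119/(-136) + (1/15201)/(-19024) = -119*(-1/136) - 1/19024*1/15201 = 7/8 - 1/289183824 = 253035845/289183824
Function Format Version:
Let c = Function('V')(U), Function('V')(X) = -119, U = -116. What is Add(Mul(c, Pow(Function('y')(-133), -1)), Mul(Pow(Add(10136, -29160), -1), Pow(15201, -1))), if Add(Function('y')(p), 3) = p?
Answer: Rational(253035845, 289183824) ≈ 0.87500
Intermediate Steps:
Function('y')(p) = Add(-3, p)
c = -119
Add(Mul(c, Pow(Function('y')(-133), -1)), Mul(Pow(Add(10136, -29160), -1), Pow(15201, -1))) = Add(Mul(-119, Pow(Add(-3, -133), -1)), Mul(Pow(Add(10136, -29160), -1), Pow(15201, -1))) = Add(Mul(-119, Pow(-136, -1)), Mul(Pow(-19024, -1), Rational(1, 15201))) = Add(Mul(-119, Rational(-1, 136)), Mul(Rational(-1, 19024), Rational(1, 15201))) = Add(Rational(7, 8), Rational(-1, 289183824)) = Rational(253035845, 289183824)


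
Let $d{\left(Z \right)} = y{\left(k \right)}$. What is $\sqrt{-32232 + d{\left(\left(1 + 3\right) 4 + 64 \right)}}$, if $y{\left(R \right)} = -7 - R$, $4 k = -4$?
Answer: $9 i \sqrt{398} \approx 179.55 i$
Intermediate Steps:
$k = -1$ ($k = \frac{1}{4} \left(-4\right) = -1$)
$d{\left(Z \right)} = -6$ ($d{\left(Z \right)} = -7 - -1 = -7 + 1 = -6$)
$\sqrt{-32232 + d{\left(\left(1 + 3\right) 4 + 64 \right)}} = \sqrt{-32232 - 6} = \sqrt{-32238} = 9 i \sqrt{398}$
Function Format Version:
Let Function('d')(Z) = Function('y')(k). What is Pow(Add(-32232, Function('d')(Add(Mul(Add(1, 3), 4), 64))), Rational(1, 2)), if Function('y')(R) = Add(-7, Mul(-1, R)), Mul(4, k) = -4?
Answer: Mul(9, I, Pow(398, Rational(1, 2))) ≈ Mul(179.55, I)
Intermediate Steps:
k = -1 (k = Mul(Rational(1, 4), -4) = -1)
Function('d')(Z) = -6 (Function('d')(Z) = Add(-7, Mul(-1, -1)) = Add(-7, 1) = -6)
Pow(Add(-32232, Function('d')(Add(Mul(Add(1, 3), 4), 64))), Rational(1, 2)) = Pow(Add(-32232, -6), Rational(1, 2)) = Pow(-32238, Rational(1, 2)) = Mul(9, I, Pow(398, Rational(1, 2)))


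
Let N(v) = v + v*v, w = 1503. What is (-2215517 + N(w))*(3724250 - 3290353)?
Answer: 19523195515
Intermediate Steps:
N(v) = v + v²
(-2215517 + N(w))*(3724250 - 3290353) = (-2215517 + 1503*(1 + 1503))*(3724250 - 3290353) = (-2215517 + 1503*1504)*433897 = (-2215517 + 2260512)*433897 = 44995*433897 = 19523195515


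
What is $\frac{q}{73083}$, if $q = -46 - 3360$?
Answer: $- \frac{3406}{73083} \approx -0.046605$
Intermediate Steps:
$q = -3406$ ($q = -46 - 3360 = -3406$)
$\frac{q}{73083} = - \frac{3406}{73083}$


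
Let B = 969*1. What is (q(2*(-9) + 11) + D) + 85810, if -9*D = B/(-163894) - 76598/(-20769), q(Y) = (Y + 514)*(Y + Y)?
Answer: 126913037861623/1612380546 ≈ 78712.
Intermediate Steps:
B = 969
q(Y) = 2*Y*(514 + Y) (q(Y) = (514 + Y)*(2*Y) = 2*Y*(514 + Y))
D = -659675129/1612380546 (D = -(969/(-163894) - 76598/(-20769))/9 = -(969*(-1/163894) - 76598*(-1/20769))/9 = -(-51/8626 + 76598/20769)/9 = -⅑*659675129/179153394 = -659675129/1612380546 ≈ -0.40913)
(q(2*(-9) + 11) + D) + 85810 = (2*(2*(-9) + 11)*(514 + (2*(-9) + 11)) - 659675129/1612380546) + 85810 = (2*(-18 + 11)*(514 + (-18 + 11)) - 659675129/1612380546) + 85810 = (2*(-7)*(514 - 7) - 659675129/1612380546) + 85810 = (2*(-7)*507 - 659675129/1612380546) + 85810 = (-7098 - 659675129/1612380546) + 85810 = -11445336790637/1612380546 + 85810 = 126913037861623/1612380546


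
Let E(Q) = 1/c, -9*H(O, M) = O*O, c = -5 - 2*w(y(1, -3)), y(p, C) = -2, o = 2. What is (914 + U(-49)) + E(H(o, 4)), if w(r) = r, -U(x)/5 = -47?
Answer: 1148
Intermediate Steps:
U(x) = 235 (U(x) = -5*(-47) = 235)
c = -1 (c = -5 - 2*(-2) = -5 + 4 = -1)
H(O, M) = -O²/9 (H(O, M) = -O*O/9 = -O²/9)
E(Q) = -1 (E(Q) = 1/(-1) = -1)
(914 + U(-49)) + E(H(o, 4)) = (914 + 235) - 1 = 1149 - 1 = 1148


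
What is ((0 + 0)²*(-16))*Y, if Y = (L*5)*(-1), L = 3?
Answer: 0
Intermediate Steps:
Y = -15 (Y = (3*5)*(-1) = 15*(-1) = -15)
((0 + 0)²*(-16))*Y = ((0 + 0)²*(-16))*(-15) = (0²*(-16))*(-15) = (0*(-16))*(-15) = 0*(-15) = 0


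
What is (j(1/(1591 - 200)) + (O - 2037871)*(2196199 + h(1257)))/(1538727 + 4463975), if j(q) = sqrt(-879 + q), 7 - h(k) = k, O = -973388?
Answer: -6609559930791/6002702 + 2*I*sqrt(106297438)/4174879241 ≈ -1.1011e+6 + 4.9391e-6*I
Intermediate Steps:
h(k) = 7 - k
(j(1/(1591 - 200)) + (O - 2037871)*(2196199 + h(1257)))/(1538727 + 4463975) = (sqrt(-879 + 1/(1591 - 200)) + (-973388 - 2037871)*(2196199 + (7 - 1*1257)))/(1538727 + 4463975) = (sqrt(-879 + 1/1391) - 3011259*(2196199 + (7 - 1257)))/6002702 = (sqrt(-879 + 1/1391) - 3011259*(2196199 - 1250))*(1/6002702) = (sqrt(-1222688/1391) - 3011259*2194949)*(1/6002702) = (4*I*sqrt(106297438)/1391 - 6609559930791)*(1/6002702) = (-6609559930791 + 4*I*sqrt(106297438)/1391)*(1/6002702) = -6609559930791/6002702 + 2*I*sqrt(106297438)/4174879241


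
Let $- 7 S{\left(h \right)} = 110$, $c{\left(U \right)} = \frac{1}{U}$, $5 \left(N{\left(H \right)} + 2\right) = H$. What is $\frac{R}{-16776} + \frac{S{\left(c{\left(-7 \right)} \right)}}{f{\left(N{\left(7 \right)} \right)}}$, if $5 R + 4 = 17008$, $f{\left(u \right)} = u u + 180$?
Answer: $- \frac{21315757}{73541790} \approx -0.28985$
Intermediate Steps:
$N{\left(H \right)} = -2 + \frac{H}{5}$
$f{\left(u \right)} = 180 + u^{2}$ ($f{\left(u \right)} = u^{2} + 180 = 180 + u^{2}$)
$R = \frac{17004}{5}$ ($R = - \frac{4}{5} + \frac{1}{5} \cdot 17008 = - \frac{4}{5} + \frac{17008}{5} = \frac{17004}{5} \approx 3400.8$)
$S{\left(h \right)} = - \frac{110}{7}$ ($S{\left(h \right)} = \left(- \frac{1}{7}\right) 110 = - \frac{110}{7}$)
$\frac{R}{-16776} + \frac{S{\left(c{\left(-7 \right)} \right)}}{f{\left(N{\left(7 \right)} \right)}} = \frac{17004}{5 \left(-16776\right)} - \frac{110}{7 \left(180 + \left(-2 + \frac{1}{5} \cdot 7\right)^{2}\right)} = \frac{17004}{5} \left(- \frac{1}{16776}\right) - \frac{110}{7 \left(180 + \left(-2 + \frac{7}{5}\right)^{2}\right)} = - \frac{1417}{6990} - \frac{110}{7 \left(180 + \left(- \frac{3}{5}\right)^{2}\right)} = - \frac{1417}{6990} - \frac{110}{7 \left(180 + \frac{9}{25}\right)} = - \frac{1417}{6990} - \frac{110}{7 \cdot \frac{4509}{25}} = - \frac{1417}{6990} - \frac{2750}{31563} = - \frac{21315757}{73541790}$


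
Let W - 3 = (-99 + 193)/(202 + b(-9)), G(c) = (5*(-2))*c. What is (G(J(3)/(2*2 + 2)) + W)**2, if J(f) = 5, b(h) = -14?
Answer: 841/36 ≈ 23.361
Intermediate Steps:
G(c) = -10*c
W = 7/2 (W = 3 + (-99 + 193)/(202 - 14) = 3 + 94/188 = 3 + 94*(1/188) = 3 + 1/2 = 7/2 ≈ 3.5000)
(G(J(3)/(2*2 + 2)) + W)**2 = (-50/(2*2 + 2) + 7/2)**2 = (-50/(4 + 2) + 7/2)**2 = (-50/6 + 7/2)**2 = (-10*5/6 + 7/2)**2 = (-25/3 + 7/2)**2 = (-29/6)**2 = 841/36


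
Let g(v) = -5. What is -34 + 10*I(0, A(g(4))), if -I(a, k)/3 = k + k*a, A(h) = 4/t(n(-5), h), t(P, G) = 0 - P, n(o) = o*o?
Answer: -146/5 ≈ -29.200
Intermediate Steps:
n(o) = o²
t(P, G) = -P
A(h) = -4/25 (A(h) = 4/((-1*(-5)²)) = 4/((-1*25)) = 4/(-25) = 4*(-1/25) = -4/25)
I(a, k) = -3*k - 3*a*k (I(a, k) = -3*(k + k*a) = -3*(k + a*k) = -3*k - 3*a*k)
-34 + 10*I(0, A(g(4))) = -34 + 10*(-3*(-4/25)*(1 + 0)) = -34 + 10*(-3*(-4/25)*1) = -34 + 10*(12/25) = -34 + 24/5 = -146/5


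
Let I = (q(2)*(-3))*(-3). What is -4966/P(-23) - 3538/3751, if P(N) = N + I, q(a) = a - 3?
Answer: 9257125/60016 ≈ 154.24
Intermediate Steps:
q(a) = -3 + a
I = -9 (I = ((-3 + 2)*(-3))*(-3) = -1*(-3)*(-3) = 3*(-3) = -9)
P(N) = -9 + N (P(N) = N - 9 = -9 + N)
-4966/P(-23) - 3538/3751 = -4966/(-9 - 23) - 3538/3751 = -4966/(-32) - 3538*1/3751 = -4966*(-1/32) - 3538/3751 = 2483/16 - 3538/3751 = 9257125/60016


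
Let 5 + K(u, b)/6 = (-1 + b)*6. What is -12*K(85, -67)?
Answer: 29736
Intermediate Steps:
K(u, b) = -66 + 36*b (K(u, b) = -30 + 6*((-1 + b)*6) = -30 + 6*(-6 + 6*b) = -30 + (-36 + 36*b) = -66 + 36*b)
-12*K(85, -67) = -12*(-66 + 36*(-67)) = -12*(-66 - 2412) = -12*(-2478) = 29736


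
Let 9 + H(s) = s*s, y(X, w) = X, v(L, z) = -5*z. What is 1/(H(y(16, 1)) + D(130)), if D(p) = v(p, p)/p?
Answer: 1/242 ≈ 0.0041322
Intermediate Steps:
H(s) = -9 + s² (H(s) = -9 + s*s = -9 + s²)
D(p) = -5 (D(p) = (-5*p)/p = -5)
1/(H(y(16, 1)) + D(130)) = 1/((-9 + 16²) - 5) = 1/((-9 + 256) - 5) = 1/(247 - 5) = 1/242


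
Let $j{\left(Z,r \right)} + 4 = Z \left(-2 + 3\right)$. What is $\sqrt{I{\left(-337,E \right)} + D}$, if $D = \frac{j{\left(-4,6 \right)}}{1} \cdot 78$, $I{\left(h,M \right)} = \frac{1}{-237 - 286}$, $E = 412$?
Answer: $\frac{i \sqrt{170682619}}{523} \approx 24.98 i$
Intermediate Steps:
$j{\left(Z,r \right)} = -4 + Z$ ($j{\left(Z,r \right)} = -4 + Z \left(-2 + 3\right) = -4 + Z 1 = -4 + Z$)
$I{\left(h,M \right)} = - \frac{1}{523}$ ($I{\left(h,M \right)} = \frac{1}{-523} = - \frac{1}{523}$)
$D = -624$ ($D = \frac{-4 - 4}{1} \cdot 78 = 1 \left(-8\right) 78 = \left(-8\right) 78 = -624$)
$\sqrt{I{\left(-337,E \right)} + D} = \sqrt{- \frac{1}{523} - 624} = \sqrt{- \frac{326353}{523}} = \frac{i \sqrt{170682619}}{523}$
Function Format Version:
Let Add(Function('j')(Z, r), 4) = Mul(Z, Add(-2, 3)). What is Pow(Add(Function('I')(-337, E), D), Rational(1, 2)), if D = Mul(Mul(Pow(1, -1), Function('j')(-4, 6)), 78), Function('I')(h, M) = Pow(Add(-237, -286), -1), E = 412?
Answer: Mul(Rational(1, 523), I, Pow(170682619, Rational(1, 2))) ≈ Mul(24.980, I)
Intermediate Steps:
Function('j')(Z, r) = Add(-4, Z) (Function('j')(Z, r) = Add(-4, Mul(Z, Add(-2, 3))) = Add(-4, Mul(Z, 1)) = Add(-4, Z))
Function('I')(h, M) = Rational(-1, 523) (Function('I')(h, M) = Pow(-523, -1) = Rational(-1, 523))
D = -624 (D = Mul(Mul(Pow(1, -1), Add(-4, -4)), 78) = Mul(Mul(1, -8), 78) = Mul(-8, 78) = -624)
Pow(Add(Function('I')(-337, E), D), Rational(1, 2)) = Pow(Add(Rational(-1, 523), -624), Rational(1, 2)) = Pow(Rational(-326353, 523), Rational(1, 2)) = Mul(Rational(1, 523), I, Pow(170682619, Rational(1, 2)))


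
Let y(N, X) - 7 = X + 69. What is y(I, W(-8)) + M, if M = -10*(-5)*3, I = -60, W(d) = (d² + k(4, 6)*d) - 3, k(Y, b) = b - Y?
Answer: 271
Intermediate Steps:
W(d) = -3 + d² + 2*d (W(d) = (d² + (6 - 1*4)*d) - 3 = (d² + (6 - 4)*d) - 3 = (d² + 2*d) - 3 = -3 + d² + 2*d)
y(N, X) = 76 + X (y(N, X) = 7 + (X + 69) = 7 + (69 + X) = 76 + X)
M = 150 (M = 50*3 = 150)
y(I, W(-8)) + M = (76 + (-3 + (-8)² + 2*(-8))) + 150 = (76 + (-3 + 64 - 16)) + 150 = (76 + 45) + 150 = 121 + 150 = 271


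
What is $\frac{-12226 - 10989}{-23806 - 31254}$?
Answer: $\frac{4643}{11012} \approx 0.42163$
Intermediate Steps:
$\frac{-12226 - 10989}{-23806 - 31254} = \frac{-12226 - 10989}{-55060} = \left(-23215\right) \left(- \frac{1}{55060}\right) = \frac{4643}{11012}$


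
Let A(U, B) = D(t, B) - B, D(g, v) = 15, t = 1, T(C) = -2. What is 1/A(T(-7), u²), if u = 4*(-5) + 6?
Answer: -1/181 ≈ -0.0055249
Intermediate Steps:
u = -14 (u = -20 + 6 = -14)
A(U, B) = 15 - B
1/A(T(-7), u²) = 1/(15 - 1*(-14)²) = 1/(15 - 1*196) = 1/(15 - 196) = 1/(-181) = -1/181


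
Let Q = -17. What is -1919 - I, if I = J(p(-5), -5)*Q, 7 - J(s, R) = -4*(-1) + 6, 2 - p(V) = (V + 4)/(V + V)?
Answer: -1970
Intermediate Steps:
p(V) = 2 - (4 + V)/(2*V) (p(V) = 2 - (V + 4)/(V + V) = 2 - (4 + V)/(2*V))
J(s, R) = -3 (J(s, R) = 7 - (-4*(-1) + 6) = 7 - (4 + 6) = 7 - 1*10 = 7 - 10 = -3)
I = 51 (I = -3*(-17) = 51)
-1919 - I = -1919 - 1*51 = -1919 - 51 = -1970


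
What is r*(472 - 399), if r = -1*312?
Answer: -22776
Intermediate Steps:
r = -312
r*(472 - 399) = -312*(472 - 399) = -312*73 = -22776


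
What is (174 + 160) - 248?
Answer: 86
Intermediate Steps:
(174 + 160) - 248 = 334 - 248 = 86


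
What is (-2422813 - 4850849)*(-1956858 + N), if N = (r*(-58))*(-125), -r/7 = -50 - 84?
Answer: -35231014757004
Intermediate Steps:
r = 938 (r = -7*(-50 - 84) = -7*(-134) = 938)
N = 6800500 (N = (938*(-58))*(-125) = -54404*(-125) = 6800500)
(-2422813 - 4850849)*(-1956858 + N) = (-2422813 - 4850849)*(-1956858 + 6800500) = -7273662*4843642 = -35231014757004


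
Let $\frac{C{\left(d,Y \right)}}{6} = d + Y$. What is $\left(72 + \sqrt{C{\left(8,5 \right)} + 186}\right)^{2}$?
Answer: $5448 + 288 \sqrt{66} \approx 7787.7$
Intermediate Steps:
$C{\left(d,Y \right)} = 6 Y + 6 d$ ($C{\left(d,Y \right)} = 6 \left(d + Y\right) = 6 \left(Y + d\right) = 6 Y + 6 d$)
$\left(72 + \sqrt{C{\left(8,5 \right)} + 186}\right)^{2} = \left(72 + \sqrt{\left(6 \cdot 5 + 6 \cdot 8\right) + 186}\right)^{2} = \left(72 + \sqrt{\left(30 + 48\right) + 186}\right)^{2} = \left(72 + \sqrt{78 + 186}\right)^{2} = \left(72 + \sqrt{264}\right)^{2} = \left(72 + 2 \sqrt{66}\right)^{2}$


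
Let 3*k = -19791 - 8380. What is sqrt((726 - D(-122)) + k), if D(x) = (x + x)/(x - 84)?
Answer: I*sqrt(827392305)/309 ≈ 93.089*I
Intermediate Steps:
D(x) = 2*x/(-84 + x) (D(x) = (2*x)/(-84 + x) = 2*x/(-84 + x))
k = -28171/3 (k = (-19791 - 8380)/3 = (1/3)*(-28171) = -28171/3 ≈ -9390.3)
sqrt((726 - D(-122)) + k) = sqrt((726 - 2*(-122)/(-84 - 122)) - 28171/3) = sqrt((726 - 2*(-122)/(-206)) - 28171/3) = sqrt((726 - 2*(-122)*(-1)/206) - 28171/3) = sqrt((726 - 1*122/103) - 28171/3) = sqrt((726 - 122/103) - 28171/3) = sqrt(74656/103 - 28171/3) = sqrt(-2677645/309) = I*sqrt(827392305)/309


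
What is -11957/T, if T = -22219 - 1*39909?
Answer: 1087/5648 ≈ 0.19246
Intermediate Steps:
T = -62128 (T = -22219 - 39909 = -62128)
-11957/T = -11957/(-62128) = -11957*(-1/62128) = 1087/5648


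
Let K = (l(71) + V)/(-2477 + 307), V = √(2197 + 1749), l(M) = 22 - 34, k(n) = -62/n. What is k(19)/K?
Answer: 807240/36119 + 67270*√3946/36119 ≈ 139.34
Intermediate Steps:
l(M) = -12
V = √3946 ≈ 62.817
K = 6/1085 - √3946/2170 (K = (-12 + √3946)/(-2477 + 307) = (-12 + √3946)/(-2170) = (-12 + √3946)*(-1/2170) = 6/1085 - √3946/2170 ≈ -0.023418)
k(19)/K = (-62/19)/(6/1085 - √3946/2170) = (-62*1/19)/(6/1085 - √3946/2170) = -62/(19*(6/1085 - √3946/2170))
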